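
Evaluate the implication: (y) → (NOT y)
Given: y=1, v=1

Antecedent (y) = 1; consequent (NOT y) = 0.
1 → 0 = 0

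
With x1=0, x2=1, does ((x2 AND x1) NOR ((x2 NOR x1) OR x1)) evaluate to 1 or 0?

Substituting: ((1 AND 0) NOR ((1 NOR 0) OR 0))
= 1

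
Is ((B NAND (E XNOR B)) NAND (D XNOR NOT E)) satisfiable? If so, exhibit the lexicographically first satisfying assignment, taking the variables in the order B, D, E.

B=0, D=0, E=0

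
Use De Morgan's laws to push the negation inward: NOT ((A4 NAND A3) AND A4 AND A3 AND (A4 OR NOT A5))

NOT (A4 NAND A3) OR NOT A4 OR NOT A3 OR NOT (A4 OR NOT A5)
De Morgan's: NOT(AND of terms) = OR of negations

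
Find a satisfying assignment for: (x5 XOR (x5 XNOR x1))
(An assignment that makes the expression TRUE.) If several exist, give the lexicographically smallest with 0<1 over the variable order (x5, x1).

x5=0, x1=0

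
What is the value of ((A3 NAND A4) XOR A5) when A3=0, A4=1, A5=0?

Substituting: ((0 NAND 1) XOR 0)
= 1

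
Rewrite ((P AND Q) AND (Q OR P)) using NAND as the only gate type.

((((P NAND Q) NAND (P NAND Q)) NAND ((Q NAND Q) NAND (P NAND P))) NAND (((P NAND Q) NAND (P NAND Q)) NAND ((Q NAND Q) NAND (P NAND P))))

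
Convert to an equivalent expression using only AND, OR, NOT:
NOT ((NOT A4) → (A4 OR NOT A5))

(NOT A4) AND NOT (A4 OR NOT A5)
(Negated implication: NOT(A → B) = A AND NOT B)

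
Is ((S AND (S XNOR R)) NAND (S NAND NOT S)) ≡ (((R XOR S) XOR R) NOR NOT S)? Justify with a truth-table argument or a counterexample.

No. Counterexample: with S=0, R=0, Expression 1 = 1 but Expression 2 = 0.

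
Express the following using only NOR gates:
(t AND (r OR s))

((t NOR t) NOR (((r NOR s) NOR (r NOR s)) NOR ((r NOR s) NOR (r NOR s))))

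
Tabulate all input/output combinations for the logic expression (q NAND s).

q | s | Output
--------------
0 | 0 | 1
0 | 1 | 1
1 | 0 | 1
1 | 1 | 0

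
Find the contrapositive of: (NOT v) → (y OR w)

Contrapositive: NOT (y OR w) → v
Note: A statement and its contrapositive are logically equivalent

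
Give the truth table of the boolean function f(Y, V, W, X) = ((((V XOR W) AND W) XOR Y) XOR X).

Y | V | W | X | Output
----------------------
0 | 0 | 0 | 0 | 0
0 | 0 | 0 | 1 | 1
0 | 0 | 1 | 0 | 1
0 | 0 | 1 | 1 | 0
0 | 1 | 0 | 0 | 0
0 | 1 | 0 | 1 | 1
0 | 1 | 1 | 0 | 0
0 | 1 | 1 | 1 | 1
1 | 0 | 0 | 0 | 1
1 | 0 | 0 | 1 | 0
1 | 0 | 1 | 0 | 0
1 | 0 | 1 | 1 | 1
1 | 1 | 0 | 0 | 1
1 | 1 | 0 | 1 | 0
1 | 1 | 1 | 0 | 1
1 | 1 | 1 | 1 | 0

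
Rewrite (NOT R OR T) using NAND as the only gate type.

(((R NAND R) NAND (R NAND R)) NAND (T NAND T))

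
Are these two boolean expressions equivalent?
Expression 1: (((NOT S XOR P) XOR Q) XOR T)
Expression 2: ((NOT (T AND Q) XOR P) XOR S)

No. Counterexample: with P=0, Q=0, S=0, T=1, Expression 1 = 0 but Expression 2 = 1.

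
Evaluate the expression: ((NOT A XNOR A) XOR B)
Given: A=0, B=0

Substituting: ((NOT 0 XNOR 0) XOR 0)
= 0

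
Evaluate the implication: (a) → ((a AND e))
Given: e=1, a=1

Antecedent (a) = 1; consequent ((a AND e)) = 1.
1 → 1 = 1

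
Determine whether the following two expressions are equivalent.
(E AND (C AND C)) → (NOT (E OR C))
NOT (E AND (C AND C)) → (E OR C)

No, Inverse is not equivalent to original (counterexample: C=0, E=0)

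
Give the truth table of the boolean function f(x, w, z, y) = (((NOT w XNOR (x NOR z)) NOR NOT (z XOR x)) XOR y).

x | w | z | y | Output
----------------------
0 | 0 | 0 | 0 | 0
0 | 0 | 0 | 1 | 1
0 | 0 | 1 | 0 | 1
0 | 0 | 1 | 1 | 0
0 | 1 | 0 | 0 | 0
0 | 1 | 0 | 1 | 1
0 | 1 | 1 | 0 | 0
0 | 1 | 1 | 1 | 1
1 | 0 | 0 | 0 | 1
1 | 0 | 0 | 1 | 0
1 | 0 | 1 | 0 | 0
1 | 0 | 1 | 1 | 1
1 | 1 | 0 | 0 | 0
1 | 1 | 0 | 1 | 1
1 | 1 | 1 | 0 | 0
1 | 1 | 1 | 1 | 1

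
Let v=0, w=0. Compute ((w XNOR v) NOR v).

Substituting: ((0 XNOR 0) NOR 0)
= 0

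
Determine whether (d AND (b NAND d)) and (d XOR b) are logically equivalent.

No. Counterexample: with b=1, d=0, Expression 1 = 0 but Expression 2 = 1.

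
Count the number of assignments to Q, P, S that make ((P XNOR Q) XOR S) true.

Satisfying assignments: (0,0,0), (0,1,1), (1,0,1), (1,1,0)
Count: 4 out of 8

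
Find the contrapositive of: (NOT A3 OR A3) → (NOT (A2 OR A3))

Contrapositive: (A2 OR A3) → NOT (NOT A3 OR A3)
Note: A statement and its contrapositive are logically equivalent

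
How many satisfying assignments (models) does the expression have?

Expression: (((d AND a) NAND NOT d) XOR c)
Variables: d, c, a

Satisfying assignments: (0,0,0), (0,0,1), (1,0,0), (1,0,1)
Count: 4 out of 8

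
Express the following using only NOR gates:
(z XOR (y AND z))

((((z NOR ((y NOR y) NOR (z NOR z))) NOR (z NOR ((y NOR y) NOR (z NOR z)))) NOR ((z NOR ((y NOR y) NOR (z NOR z))) NOR (z NOR ((y NOR y) NOR (z NOR z))))) NOR ((((z NOR z) NOR (((y NOR y) NOR (z NOR z)) NOR ((y NOR y) NOR (z NOR z)))) NOR ((z NOR z) NOR (((y NOR y) NOR (z NOR z)) NOR ((y NOR y) NOR (z NOR z))))) NOR (((z NOR z) NOR (((y NOR y) NOR (z NOR z)) NOR ((y NOR y) NOR (z NOR z)))) NOR ((z NOR z) NOR (((y NOR y) NOR (z NOR z)) NOR ((y NOR y) NOR (z NOR z)))))))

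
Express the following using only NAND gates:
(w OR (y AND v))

((w NAND w) NAND (((y NAND v) NAND (y NAND v)) NAND ((y NAND v) NAND (y NAND v))))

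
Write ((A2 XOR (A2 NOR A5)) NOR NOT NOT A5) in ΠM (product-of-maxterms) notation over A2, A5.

ΠM(0, 1, 2, 3) = (A2 OR A5) AND (A2 OR NOT A5) AND (NOT A2 OR A5) AND (NOT A2 OR NOT A5)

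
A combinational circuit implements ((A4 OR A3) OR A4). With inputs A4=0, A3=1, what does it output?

Substituting: ((0 OR 1) OR 0)
= 1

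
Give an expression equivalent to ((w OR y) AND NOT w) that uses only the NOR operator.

((((w NOR y) NOR (w NOR y)) NOR ((w NOR y) NOR (w NOR y))) NOR ((w NOR w) NOR (w NOR w)))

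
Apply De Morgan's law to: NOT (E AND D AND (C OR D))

NOT E OR NOT D OR NOT (C OR D)
De Morgan's: NOT(AND of terms) = OR of negations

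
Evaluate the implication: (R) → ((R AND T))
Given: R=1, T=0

Antecedent (R) = 1; consequent ((R AND T)) = 0.
1 → 0 = 0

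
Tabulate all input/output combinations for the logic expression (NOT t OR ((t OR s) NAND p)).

s | t | p | Output
------------------
0 | 0 | 0 | 1
0 | 0 | 1 | 1
0 | 1 | 0 | 1
0 | 1 | 1 | 0
1 | 0 | 0 | 1
1 | 0 | 1 | 1
1 | 1 | 0 | 1
1 | 1 | 1 | 0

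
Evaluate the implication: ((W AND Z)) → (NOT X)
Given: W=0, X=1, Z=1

Antecedent ((W AND Z)) = 0; consequent (NOT X) = 0.
0 → 0 = 1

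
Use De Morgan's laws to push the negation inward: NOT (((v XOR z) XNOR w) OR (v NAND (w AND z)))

NOT ((v XOR z) XNOR w) AND NOT (v NAND (w AND z))
De Morgan's: NOT(OR of terms) = AND of negations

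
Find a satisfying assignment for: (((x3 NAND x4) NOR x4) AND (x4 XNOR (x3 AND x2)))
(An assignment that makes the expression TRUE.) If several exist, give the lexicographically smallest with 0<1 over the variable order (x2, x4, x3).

UNSATISFIABLE - no assignment makes this expression true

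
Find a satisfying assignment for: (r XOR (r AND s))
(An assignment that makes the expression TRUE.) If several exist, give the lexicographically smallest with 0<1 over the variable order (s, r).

s=0, r=1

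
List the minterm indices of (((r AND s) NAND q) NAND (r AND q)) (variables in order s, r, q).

Σm(0, 1, 2, 4, 5, 6, 7) = (NOT s AND NOT r AND NOT q) OR (NOT s AND NOT r AND q) OR (NOT s AND r AND NOT q) OR (s AND NOT r AND NOT q) OR (s AND NOT r AND q) OR (s AND r AND NOT q) OR (s AND r AND q)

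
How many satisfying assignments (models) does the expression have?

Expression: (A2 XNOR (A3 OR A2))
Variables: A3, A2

Satisfying assignments: (0,0), (0,1), (1,1)
Count: 3 out of 4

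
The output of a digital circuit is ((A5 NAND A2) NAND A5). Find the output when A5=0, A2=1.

Substituting: ((0 NAND 1) NAND 0)
= 1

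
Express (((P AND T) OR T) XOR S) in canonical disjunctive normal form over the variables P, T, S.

(NOT P AND NOT T AND S) OR (NOT P AND T AND NOT S) OR (P AND NOT T AND S) OR (P AND T AND NOT S)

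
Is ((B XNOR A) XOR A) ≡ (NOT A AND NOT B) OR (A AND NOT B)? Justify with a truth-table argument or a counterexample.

Yes, they are equivalent — the two output columns agree on all 4 assignments:
A | B | Expression 1 | Expression 2
-----------------------------------
0 | 0 | 1 | 1
0 | 1 | 0 | 0
1 | 0 | 1 | 1
1 | 1 | 0 | 0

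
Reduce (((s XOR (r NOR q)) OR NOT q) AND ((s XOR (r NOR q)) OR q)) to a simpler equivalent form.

By distribution ((E OR v) AND (E OR NOT v) = E):
= (s XOR (r NOR q))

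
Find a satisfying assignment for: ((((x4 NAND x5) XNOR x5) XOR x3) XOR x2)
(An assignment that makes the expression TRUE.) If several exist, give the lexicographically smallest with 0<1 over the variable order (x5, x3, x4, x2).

x5=0, x3=0, x4=0, x2=1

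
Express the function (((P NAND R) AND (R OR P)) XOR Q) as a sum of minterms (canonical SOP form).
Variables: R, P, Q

Σm(1, 2, 4, 7) = (NOT R AND NOT P AND Q) OR (NOT R AND P AND NOT Q) OR (R AND NOT P AND NOT Q) OR (R AND P AND Q)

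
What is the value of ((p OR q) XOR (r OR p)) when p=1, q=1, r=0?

Substituting: ((1 OR 1) XOR (0 OR 1))
= 0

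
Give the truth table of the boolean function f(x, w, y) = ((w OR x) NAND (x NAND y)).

x | w | y | Output
------------------
0 | 0 | 0 | 1
0 | 0 | 1 | 1
0 | 1 | 0 | 0
0 | 1 | 1 | 0
1 | 0 | 0 | 0
1 | 0 | 1 | 1
1 | 1 | 0 | 0
1 | 1 | 1 | 1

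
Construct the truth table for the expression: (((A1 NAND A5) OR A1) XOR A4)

A4 | A5 | A1 | Output
---------------------
0 | 0 | 0 | 1
0 | 0 | 1 | 1
0 | 1 | 0 | 1
0 | 1 | 1 | 1
1 | 0 | 0 | 0
1 | 0 | 1 | 0
1 | 1 | 0 | 0
1 | 1 | 1 | 0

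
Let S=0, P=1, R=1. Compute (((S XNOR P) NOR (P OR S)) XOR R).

Substituting: (((0 XNOR 1) NOR (1 OR 0)) XOR 1)
= 1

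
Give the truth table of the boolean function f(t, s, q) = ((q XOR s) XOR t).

t | s | q | Output
------------------
0 | 0 | 0 | 0
0 | 0 | 1 | 1
0 | 1 | 0 | 1
0 | 1 | 1 | 0
1 | 0 | 0 | 1
1 | 0 | 1 | 0
1 | 1 | 0 | 0
1 | 1 | 1 | 1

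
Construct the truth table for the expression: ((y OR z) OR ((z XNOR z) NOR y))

y | z | Output
--------------
0 | 0 | 0
0 | 1 | 1
1 | 0 | 1
1 | 1 | 1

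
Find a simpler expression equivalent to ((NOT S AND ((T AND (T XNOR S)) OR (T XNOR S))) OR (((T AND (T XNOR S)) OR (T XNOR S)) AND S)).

By distribution ((E AND v) OR (E AND NOT v) = E) then absorption (E OR (E AND v) = E):
= (T XNOR S)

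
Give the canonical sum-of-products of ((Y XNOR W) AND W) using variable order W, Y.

Σm(3) = (W AND Y)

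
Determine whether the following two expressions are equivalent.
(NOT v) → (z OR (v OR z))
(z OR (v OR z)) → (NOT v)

No, Converse is not equivalent to original (counterexample: v=0, z=0)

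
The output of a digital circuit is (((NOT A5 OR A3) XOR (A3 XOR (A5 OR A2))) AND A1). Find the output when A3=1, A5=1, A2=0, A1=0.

Substituting: (((NOT 1 OR 1) XOR (1 XOR (1 OR 0))) AND 0)
= 0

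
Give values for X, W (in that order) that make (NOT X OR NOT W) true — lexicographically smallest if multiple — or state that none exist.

X=0, W=0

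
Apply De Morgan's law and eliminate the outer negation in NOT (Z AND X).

NOT Z OR NOT X
De Morgan's: NOT(AND of terms) = OR of negations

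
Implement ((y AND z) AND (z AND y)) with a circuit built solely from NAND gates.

((((y NAND z) NAND (y NAND z)) NAND ((z NAND y) NAND (z NAND y))) NAND (((y NAND z) NAND (y NAND z)) NAND ((z NAND y) NAND (z NAND y))))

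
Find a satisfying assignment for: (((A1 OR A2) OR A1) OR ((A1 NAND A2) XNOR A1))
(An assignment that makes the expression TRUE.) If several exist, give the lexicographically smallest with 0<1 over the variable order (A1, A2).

A1=0, A2=1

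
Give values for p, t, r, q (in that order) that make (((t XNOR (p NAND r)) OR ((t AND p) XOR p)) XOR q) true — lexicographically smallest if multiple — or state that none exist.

p=0, t=0, r=0, q=1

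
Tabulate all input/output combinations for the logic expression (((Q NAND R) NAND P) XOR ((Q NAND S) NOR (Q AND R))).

Q | R | S | P | Output
----------------------
0 | 0 | 0 | 0 | 1
0 | 0 | 0 | 1 | 0
0 | 0 | 1 | 0 | 1
0 | 0 | 1 | 1 | 0
0 | 1 | 0 | 0 | 1
0 | 1 | 0 | 1 | 0
0 | 1 | 1 | 0 | 1
0 | 1 | 1 | 1 | 0
1 | 0 | 0 | 0 | 1
1 | 0 | 0 | 1 | 0
1 | 0 | 1 | 0 | 0
1 | 0 | 1 | 1 | 1
1 | 1 | 0 | 0 | 1
1 | 1 | 0 | 1 | 1
1 | 1 | 1 | 0 | 1
1 | 1 | 1 | 1 | 1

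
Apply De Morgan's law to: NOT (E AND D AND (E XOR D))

NOT E OR NOT D OR NOT (E XOR D)
De Morgan's: NOT(AND of terms) = OR of negations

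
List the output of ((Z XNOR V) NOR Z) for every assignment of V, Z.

V | Z | Output
--------------
0 | 0 | 0
0 | 1 | 0
1 | 0 | 1
1 | 1 | 0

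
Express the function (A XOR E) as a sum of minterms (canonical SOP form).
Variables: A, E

Σm(1, 2) = (NOT A AND E) OR (A AND NOT E)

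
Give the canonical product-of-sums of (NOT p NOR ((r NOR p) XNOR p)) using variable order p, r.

ΠM(0, 1) = (p OR r) AND (p OR NOT r)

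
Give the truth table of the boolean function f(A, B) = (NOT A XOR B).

A | B | Output
--------------
0 | 0 | 1
0 | 1 | 0
1 | 0 | 0
1 | 1 | 1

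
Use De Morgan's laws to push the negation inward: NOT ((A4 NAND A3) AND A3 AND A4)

NOT (A4 NAND A3) OR NOT A3 OR NOT A4
De Morgan's: NOT(AND of terms) = OR of negations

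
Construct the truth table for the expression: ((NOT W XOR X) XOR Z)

W | X | Z | Output
------------------
0 | 0 | 0 | 1
0 | 0 | 1 | 0
0 | 1 | 0 | 0
0 | 1 | 1 | 1
1 | 0 | 0 | 0
1 | 0 | 1 | 1
1 | 1 | 0 | 1
1 | 1 | 1 | 0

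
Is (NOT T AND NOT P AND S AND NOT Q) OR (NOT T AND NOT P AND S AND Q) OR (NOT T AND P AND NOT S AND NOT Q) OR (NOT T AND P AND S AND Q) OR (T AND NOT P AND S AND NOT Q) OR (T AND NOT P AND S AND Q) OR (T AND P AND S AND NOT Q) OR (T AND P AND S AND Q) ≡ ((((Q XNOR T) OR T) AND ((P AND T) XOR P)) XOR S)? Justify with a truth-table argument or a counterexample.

Yes, they are equivalent — the two output columns agree on all 16 assignments:
T | P | S | Q | Expression 1 | Expression 2
-------------------------------------------
0 | 0 | 0 | 0 | 0 | 0
0 | 0 | 0 | 1 | 0 | 0
0 | 0 | 1 | 0 | 1 | 1
0 | 0 | 1 | 1 | 1 | 1
0 | 1 | 0 | 0 | 1 | 1
0 | 1 | 0 | 1 | 0 | 0
0 | 1 | 1 | 0 | 0 | 0
0 | 1 | 1 | 1 | 1 | 1
1 | 0 | 0 | 0 | 0 | 0
1 | 0 | 0 | 1 | 0 | 0
1 | 0 | 1 | 0 | 1 | 1
1 | 0 | 1 | 1 | 1 | 1
1 | 1 | 0 | 0 | 0 | 0
1 | 1 | 0 | 1 | 0 | 0
1 | 1 | 1 | 0 | 1 | 1
1 | 1 | 1 | 1 | 1 | 1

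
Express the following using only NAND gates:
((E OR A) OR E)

((((E NAND E) NAND (A NAND A)) NAND ((E NAND E) NAND (A NAND A))) NAND (E NAND E))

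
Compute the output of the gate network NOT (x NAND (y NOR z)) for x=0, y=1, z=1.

Substituting: NOT (0 NAND (1 NOR 1))
= 0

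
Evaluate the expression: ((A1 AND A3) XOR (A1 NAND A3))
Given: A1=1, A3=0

Substituting: ((1 AND 0) XOR (1 NAND 0))
= 1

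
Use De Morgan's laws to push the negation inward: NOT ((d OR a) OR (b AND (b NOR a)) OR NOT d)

NOT (d OR a) AND NOT (b AND (b NOR a)) AND d
De Morgan's: NOT(OR of terms) = AND of negations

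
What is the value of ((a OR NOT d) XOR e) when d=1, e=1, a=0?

Substituting: ((0 OR NOT 1) XOR 1)
= 1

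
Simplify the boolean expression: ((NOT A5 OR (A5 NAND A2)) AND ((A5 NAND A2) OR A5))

By distribution ((E OR v) AND (E OR NOT v) = E):
= (A5 NAND A2)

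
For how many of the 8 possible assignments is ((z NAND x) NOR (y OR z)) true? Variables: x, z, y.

No assignment satisfies the expression.
Count: 0 out of 8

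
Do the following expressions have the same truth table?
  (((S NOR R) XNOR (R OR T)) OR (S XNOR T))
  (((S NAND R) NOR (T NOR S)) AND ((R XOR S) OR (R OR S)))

No. Counterexample: with R=0, T=0, S=0, Expression 1 = 1 but Expression 2 = 0.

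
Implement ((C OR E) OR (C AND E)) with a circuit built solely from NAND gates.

((((C NAND C) NAND (E NAND E)) NAND ((C NAND C) NAND (E NAND E))) NAND (((C NAND E) NAND (C NAND E)) NAND ((C NAND E) NAND (C NAND E))))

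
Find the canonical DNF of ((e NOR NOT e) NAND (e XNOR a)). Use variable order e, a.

(NOT e AND NOT a) OR (NOT e AND a) OR (e AND NOT a) OR (e AND a)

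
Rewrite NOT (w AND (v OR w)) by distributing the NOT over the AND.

NOT w OR NOT (v OR w)
De Morgan's: NOT(AND of terms) = OR of negations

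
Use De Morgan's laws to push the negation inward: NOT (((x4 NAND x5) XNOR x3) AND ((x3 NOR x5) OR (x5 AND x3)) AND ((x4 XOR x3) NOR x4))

NOT ((x4 NAND x5) XNOR x3) OR NOT ((x3 NOR x5) OR (x5 AND x3)) OR NOT ((x4 XOR x3) NOR x4)
De Morgan's: NOT(AND of terms) = OR of negations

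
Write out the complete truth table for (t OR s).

t | s | Output
--------------
0 | 0 | 0
0 | 1 | 1
1 | 0 | 1
1 | 1 | 1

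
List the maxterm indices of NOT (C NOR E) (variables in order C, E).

ΠM(0) = (C OR E)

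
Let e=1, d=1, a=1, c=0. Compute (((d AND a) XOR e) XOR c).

Substituting: (((1 AND 1) XOR 1) XOR 0)
= 0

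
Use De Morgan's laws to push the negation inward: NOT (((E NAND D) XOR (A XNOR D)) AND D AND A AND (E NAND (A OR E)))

NOT ((E NAND D) XOR (A XNOR D)) OR NOT D OR NOT A OR NOT (E NAND (A OR E))
De Morgan's: NOT(AND of terms) = OR of negations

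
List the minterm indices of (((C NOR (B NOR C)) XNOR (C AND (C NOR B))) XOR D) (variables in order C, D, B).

Σm(0, 3, 4, 5) = (NOT C AND NOT D AND NOT B) OR (NOT C AND D AND B) OR (C AND NOT D AND NOT B) OR (C AND NOT D AND B)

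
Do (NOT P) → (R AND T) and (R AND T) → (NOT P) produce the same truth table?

No, Converse is not equivalent to original (counterexample: R=0, T=0, P=0)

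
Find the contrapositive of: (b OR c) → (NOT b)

Contrapositive: b → NOT (b OR c)
Note: A statement and its contrapositive are logically equivalent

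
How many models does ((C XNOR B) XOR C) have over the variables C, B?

Satisfying assignments: (0,0), (1,0)
Count: 2 out of 4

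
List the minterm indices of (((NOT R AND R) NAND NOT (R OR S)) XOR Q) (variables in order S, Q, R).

Σm(0, 1, 4, 5) = (NOT S AND NOT Q AND NOT R) OR (NOT S AND NOT Q AND R) OR (S AND NOT Q AND NOT R) OR (S AND NOT Q AND R)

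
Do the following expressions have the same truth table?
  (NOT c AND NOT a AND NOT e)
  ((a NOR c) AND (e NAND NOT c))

Yes, they are equivalent — the two output columns agree on all 8 assignments:
c | a | e | Expression 1 | Expression 2
---------------------------------------
0 | 0 | 0 | 1 | 1
0 | 0 | 1 | 0 | 0
0 | 1 | 0 | 0 | 0
0 | 1 | 1 | 0 | 0
1 | 0 | 0 | 0 | 0
1 | 0 | 1 | 0 | 0
1 | 1 | 0 | 0 | 0
1 | 1 | 1 | 0 | 0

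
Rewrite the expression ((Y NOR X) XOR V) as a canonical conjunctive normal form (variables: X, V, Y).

(X OR V OR NOT Y) AND (X OR NOT V OR Y) AND (NOT X OR V OR Y) AND (NOT X OR V OR NOT Y)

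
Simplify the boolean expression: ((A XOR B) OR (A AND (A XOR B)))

By absorption (E OR (E AND v) = E):
= (A XOR B)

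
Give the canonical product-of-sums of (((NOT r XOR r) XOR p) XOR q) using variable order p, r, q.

ΠM(1, 3, 4, 6) = (p OR r OR NOT q) AND (p OR NOT r OR NOT q) AND (NOT p OR r OR q) AND (NOT p OR NOT r OR q)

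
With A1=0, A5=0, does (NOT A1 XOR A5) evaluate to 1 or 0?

Substituting: (NOT 0 XOR 0)
= 1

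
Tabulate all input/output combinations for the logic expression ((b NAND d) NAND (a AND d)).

b | d | a | Output
------------------
0 | 0 | 0 | 1
0 | 0 | 1 | 1
0 | 1 | 0 | 1
0 | 1 | 1 | 0
1 | 0 | 0 | 1
1 | 0 | 1 | 1
1 | 1 | 0 | 1
1 | 1 | 1 | 1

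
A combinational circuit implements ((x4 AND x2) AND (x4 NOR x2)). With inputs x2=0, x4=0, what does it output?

Substituting: ((0 AND 0) AND (0 NOR 0))
= 0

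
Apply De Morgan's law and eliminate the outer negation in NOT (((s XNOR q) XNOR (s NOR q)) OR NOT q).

NOT ((s XNOR q) XNOR (s NOR q)) AND q
De Morgan's: NOT(OR of terms) = AND of negations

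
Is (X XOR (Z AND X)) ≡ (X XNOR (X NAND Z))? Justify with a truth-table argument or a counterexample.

Yes, they are equivalent — the two output columns agree on all 4 assignments:
X | Z | Expression 1 | Expression 2
-----------------------------------
0 | 0 | 0 | 0
0 | 1 | 0 | 0
1 | 0 | 1 | 1
1 | 1 | 0 | 0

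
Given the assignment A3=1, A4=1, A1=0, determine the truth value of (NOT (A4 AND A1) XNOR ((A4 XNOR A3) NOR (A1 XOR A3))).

Substituting: (NOT (1 AND 0) XNOR ((1 XNOR 1) NOR (0 XOR 1)))
= 0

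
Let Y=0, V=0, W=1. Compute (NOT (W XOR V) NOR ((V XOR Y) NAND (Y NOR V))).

Substituting: (NOT (1 XOR 0) NOR ((0 XOR 0) NAND (0 NOR 0)))
= 0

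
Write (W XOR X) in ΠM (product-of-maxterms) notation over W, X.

ΠM(0, 3) = (W OR X) AND (NOT W OR NOT X)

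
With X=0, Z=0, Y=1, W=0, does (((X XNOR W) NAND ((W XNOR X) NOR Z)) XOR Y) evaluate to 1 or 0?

Substituting: (((0 XNOR 0) NAND ((0 XNOR 0) NOR 0)) XOR 1)
= 0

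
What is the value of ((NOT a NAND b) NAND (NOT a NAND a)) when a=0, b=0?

Substituting: ((NOT 0 NAND 0) NAND (NOT 0 NAND 0))
= 0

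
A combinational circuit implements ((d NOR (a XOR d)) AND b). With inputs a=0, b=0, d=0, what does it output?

Substituting: ((0 NOR (0 XOR 0)) AND 0)
= 0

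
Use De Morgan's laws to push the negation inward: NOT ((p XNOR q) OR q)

NOT (p XNOR q) AND NOT q
De Morgan's: NOT(OR of terms) = AND of negations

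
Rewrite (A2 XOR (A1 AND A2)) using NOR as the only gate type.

((((A2 NOR ((A1 NOR A1) NOR (A2 NOR A2))) NOR (A2 NOR ((A1 NOR A1) NOR (A2 NOR A2)))) NOR ((A2 NOR ((A1 NOR A1) NOR (A2 NOR A2))) NOR (A2 NOR ((A1 NOR A1) NOR (A2 NOR A2))))) NOR ((((A2 NOR A2) NOR (((A1 NOR A1) NOR (A2 NOR A2)) NOR ((A1 NOR A1) NOR (A2 NOR A2)))) NOR ((A2 NOR A2) NOR (((A1 NOR A1) NOR (A2 NOR A2)) NOR ((A1 NOR A1) NOR (A2 NOR A2))))) NOR (((A2 NOR A2) NOR (((A1 NOR A1) NOR (A2 NOR A2)) NOR ((A1 NOR A1) NOR (A2 NOR A2)))) NOR ((A2 NOR A2) NOR (((A1 NOR A1) NOR (A2 NOR A2)) NOR ((A1 NOR A1) NOR (A2 NOR A2)))))))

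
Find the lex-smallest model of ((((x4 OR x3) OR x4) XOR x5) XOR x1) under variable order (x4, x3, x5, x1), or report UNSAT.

x4=0, x3=0, x5=0, x1=1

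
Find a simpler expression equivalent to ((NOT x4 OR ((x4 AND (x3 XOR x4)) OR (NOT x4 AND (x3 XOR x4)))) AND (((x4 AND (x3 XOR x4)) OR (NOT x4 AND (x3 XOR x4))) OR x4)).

By distribution ((E OR v) AND (E OR NOT v) = E) then distribution ((E AND v) OR (E AND NOT v) = E):
= (x3 XOR x4)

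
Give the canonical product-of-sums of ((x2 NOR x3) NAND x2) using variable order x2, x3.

ΠM() = TRUE (no maxterms)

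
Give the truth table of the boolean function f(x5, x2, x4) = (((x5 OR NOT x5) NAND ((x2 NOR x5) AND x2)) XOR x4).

x5 | x2 | x4 | Output
---------------------
0 | 0 | 0 | 1
0 | 0 | 1 | 0
0 | 1 | 0 | 1
0 | 1 | 1 | 0
1 | 0 | 0 | 1
1 | 0 | 1 | 0
1 | 1 | 0 | 1
1 | 1 | 1 | 0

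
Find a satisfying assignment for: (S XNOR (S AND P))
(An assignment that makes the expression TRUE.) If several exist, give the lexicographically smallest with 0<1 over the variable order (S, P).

S=0, P=0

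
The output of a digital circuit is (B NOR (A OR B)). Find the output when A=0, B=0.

Substituting: (0 NOR (0 OR 0))
= 1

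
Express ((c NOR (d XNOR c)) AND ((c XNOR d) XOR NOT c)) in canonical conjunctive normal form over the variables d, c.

(d OR c) AND (d OR NOT c) AND (NOT d OR NOT c)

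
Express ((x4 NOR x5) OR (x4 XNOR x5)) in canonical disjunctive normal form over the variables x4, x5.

(NOT x4 AND NOT x5) OR (x4 AND x5)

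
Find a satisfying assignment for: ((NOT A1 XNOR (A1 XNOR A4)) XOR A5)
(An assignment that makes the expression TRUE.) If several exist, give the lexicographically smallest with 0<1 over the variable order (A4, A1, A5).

A4=0, A1=0, A5=0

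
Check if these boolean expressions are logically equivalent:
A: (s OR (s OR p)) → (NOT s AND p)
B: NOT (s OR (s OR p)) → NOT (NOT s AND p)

No, Inverse is not equivalent to original (counterexample: p=0, s=1)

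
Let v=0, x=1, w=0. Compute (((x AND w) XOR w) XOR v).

Substituting: (((1 AND 0) XOR 0) XOR 0)
= 0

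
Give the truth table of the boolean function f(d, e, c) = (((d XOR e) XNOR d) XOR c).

d | e | c | Output
------------------
0 | 0 | 0 | 1
0 | 0 | 1 | 0
0 | 1 | 0 | 0
0 | 1 | 1 | 1
1 | 0 | 0 | 1
1 | 0 | 1 | 0
1 | 1 | 0 | 0
1 | 1 | 1 | 1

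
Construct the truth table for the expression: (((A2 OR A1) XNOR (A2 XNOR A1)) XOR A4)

A4 | A2 | A1 | Output
---------------------
0 | 0 | 0 | 0
0 | 0 | 1 | 0
0 | 1 | 0 | 0
0 | 1 | 1 | 1
1 | 0 | 0 | 1
1 | 0 | 1 | 1
1 | 1 | 0 | 1
1 | 1 | 1 | 0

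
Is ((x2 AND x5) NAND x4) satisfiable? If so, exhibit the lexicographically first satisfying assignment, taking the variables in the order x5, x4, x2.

x5=0, x4=0, x2=0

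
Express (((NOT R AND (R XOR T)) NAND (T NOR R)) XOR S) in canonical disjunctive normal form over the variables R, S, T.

(NOT R AND NOT S AND NOT T) OR (NOT R AND NOT S AND T) OR (R AND NOT S AND NOT T) OR (R AND NOT S AND T)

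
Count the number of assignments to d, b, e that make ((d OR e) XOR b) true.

Satisfying assignments: (0,0,1), (0,1,0), (1,0,0), (1,0,1)
Count: 4 out of 8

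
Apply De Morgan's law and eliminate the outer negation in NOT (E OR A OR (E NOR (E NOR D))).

NOT E AND NOT A AND NOT (E NOR (E NOR D))
De Morgan's: NOT(OR of terms) = AND of negations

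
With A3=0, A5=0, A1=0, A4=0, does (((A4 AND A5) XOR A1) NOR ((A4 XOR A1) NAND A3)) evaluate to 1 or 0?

Substituting: (((0 AND 0) XOR 0) NOR ((0 XOR 0) NAND 0))
= 0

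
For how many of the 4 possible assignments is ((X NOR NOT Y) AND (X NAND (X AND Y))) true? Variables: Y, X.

Satisfying assignments: (1,0)
Count: 1 out of 4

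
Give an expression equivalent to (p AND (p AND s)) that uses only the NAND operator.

((p NAND ((p NAND s) NAND (p NAND s))) NAND (p NAND ((p NAND s) NAND (p NAND s))))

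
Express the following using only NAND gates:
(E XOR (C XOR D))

((E NAND (E NAND ((C NAND (C NAND D)) NAND (D NAND (C NAND D))))) NAND (((C NAND (C NAND D)) NAND (D NAND (C NAND D))) NAND (E NAND ((C NAND (C NAND D)) NAND (D NAND (C NAND D))))))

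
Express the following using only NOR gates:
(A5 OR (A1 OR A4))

((A5 NOR ((A1 NOR A4) NOR (A1 NOR A4))) NOR (A5 NOR ((A1 NOR A4) NOR (A1 NOR A4))))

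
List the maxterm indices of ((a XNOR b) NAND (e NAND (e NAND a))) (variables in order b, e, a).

ΠM(0, 5, 7) = (b OR e OR a) AND (NOT b OR e OR NOT a) AND (NOT b OR NOT e OR NOT a)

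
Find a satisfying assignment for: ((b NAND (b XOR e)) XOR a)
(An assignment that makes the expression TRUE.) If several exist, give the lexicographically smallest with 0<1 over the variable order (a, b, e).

a=0, b=0, e=0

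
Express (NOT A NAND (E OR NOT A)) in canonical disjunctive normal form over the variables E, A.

(NOT E AND A) OR (E AND A)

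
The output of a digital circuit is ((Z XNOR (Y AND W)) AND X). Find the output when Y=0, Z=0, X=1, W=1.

Substituting: ((0 XNOR (0 AND 1)) AND 1)
= 1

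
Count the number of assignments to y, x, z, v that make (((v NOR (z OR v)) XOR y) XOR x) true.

Satisfying assignments: (0,0,0,0), (0,1,0,1), (0,1,1,0), (0,1,1,1), (1,0,0,1), (1,0,1,0), (1,0,1,1), (1,1,0,0)
Count: 8 out of 16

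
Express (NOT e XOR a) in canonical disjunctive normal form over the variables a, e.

(NOT a AND NOT e) OR (a AND e)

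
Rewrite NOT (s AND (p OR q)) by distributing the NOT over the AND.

NOT s OR NOT (p OR q)
De Morgan's: NOT(AND of terms) = OR of negations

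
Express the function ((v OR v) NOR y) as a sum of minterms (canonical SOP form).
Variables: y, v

Σm(0) = (NOT y AND NOT v)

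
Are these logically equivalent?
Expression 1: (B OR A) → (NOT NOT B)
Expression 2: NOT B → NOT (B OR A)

Yes, Contrapositive is always equivalent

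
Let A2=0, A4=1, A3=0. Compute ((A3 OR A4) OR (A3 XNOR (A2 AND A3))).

Substituting: ((0 OR 1) OR (0 XNOR (0 AND 0)))
= 1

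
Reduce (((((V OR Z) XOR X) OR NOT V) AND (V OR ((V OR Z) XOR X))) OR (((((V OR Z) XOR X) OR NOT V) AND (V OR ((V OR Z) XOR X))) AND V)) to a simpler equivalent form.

By absorption (E OR (E AND v) = E) then distribution ((E OR v) AND (E OR NOT v) = E):
= ((V OR Z) XOR X)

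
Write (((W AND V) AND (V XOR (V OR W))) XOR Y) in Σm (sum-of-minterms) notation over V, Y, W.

Σm(2, 3, 6, 7) = (NOT V AND Y AND NOT W) OR (NOT V AND Y AND W) OR (V AND Y AND NOT W) OR (V AND Y AND W)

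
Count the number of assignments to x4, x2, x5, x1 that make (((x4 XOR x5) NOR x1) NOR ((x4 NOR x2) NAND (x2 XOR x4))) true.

No assignment satisfies the expression.
Count: 0 out of 16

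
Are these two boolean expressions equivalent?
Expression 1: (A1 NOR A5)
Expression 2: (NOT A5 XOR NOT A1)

No. Counterexample: with A5=0, A1=0, Expression 1 = 1 but Expression 2 = 0.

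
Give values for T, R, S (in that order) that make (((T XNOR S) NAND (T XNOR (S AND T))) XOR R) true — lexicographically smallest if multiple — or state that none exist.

T=0, R=0, S=1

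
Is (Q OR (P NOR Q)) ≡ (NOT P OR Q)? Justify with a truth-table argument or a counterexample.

Yes, they are equivalent — the two output columns agree on all 4 assignments:
P | Q | Expression 1 | Expression 2
-----------------------------------
0 | 0 | 1 | 1
0 | 1 | 1 | 1
1 | 0 | 0 | 0
1 | 1 | 1 | 1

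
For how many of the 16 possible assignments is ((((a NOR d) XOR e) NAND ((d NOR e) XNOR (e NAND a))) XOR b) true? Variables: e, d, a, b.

Satisfying assignments: (0,0,0,1), (0,0,1,0), (0,1,0,0), (0,1,1,0), (1,0,0,0), (1,0,1,1), (1,1,0,0), (1,1,1,1)
Count: 8 out of 16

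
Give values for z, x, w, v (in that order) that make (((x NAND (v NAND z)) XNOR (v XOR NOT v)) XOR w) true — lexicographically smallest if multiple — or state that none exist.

z=0, x=0, w=0, v=0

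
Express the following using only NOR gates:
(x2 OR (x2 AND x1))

((x2 NOR ((x2 NOR x2) NOR (x1 NOR x1))) NOR (x2 NOR ((x2 NOR x2) NOR (x1 NOR x1))))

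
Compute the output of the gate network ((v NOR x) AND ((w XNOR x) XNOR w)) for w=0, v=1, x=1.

Substituting: ((1 NOR 1) AND ((0 XNOR 1) XNOR 0))
= 0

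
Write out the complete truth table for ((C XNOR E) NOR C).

C | E | Output
--------------
0 | 0 | 0
0 | 1 | 1
1 | 0 | 0
1 | 1 | 0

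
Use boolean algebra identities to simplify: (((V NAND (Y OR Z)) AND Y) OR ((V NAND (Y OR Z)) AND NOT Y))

By distribution ((E AND v) OR (E AND NOT v) = E):
= (V NAND (Y OR Z))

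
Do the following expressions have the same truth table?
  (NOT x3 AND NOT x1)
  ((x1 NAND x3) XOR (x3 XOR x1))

Yes, they are equivalent — the two output columns agree on all 4 assignments:
x3 | x1 | Expression 1 | Expression 2
-------------------------------------
0 | 0 | 1 | 1
0 | 1 | 0 | 0
1 | 0 | 0 | 0
1 | 1 | 0 | 0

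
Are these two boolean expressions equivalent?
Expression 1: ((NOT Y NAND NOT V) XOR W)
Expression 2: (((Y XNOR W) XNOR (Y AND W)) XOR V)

No. Counterexample: with V=0, Y=1, W=1, Expression 1 = 0 but Expression 2 = 1.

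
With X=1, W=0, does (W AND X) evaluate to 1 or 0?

Substituting: (0 AND 1)
= 0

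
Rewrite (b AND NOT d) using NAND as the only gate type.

((b NAND (d NAND d)) NAND (b NAND (d NAND d)))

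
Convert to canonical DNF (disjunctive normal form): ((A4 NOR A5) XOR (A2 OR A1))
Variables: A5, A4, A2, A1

(NOT A5 AND NOT A4 AND NOT A2 AND NOT A1) OR (NOT A5 AND A4 AND NOT A2 AND A1) OR (NOT A5 AND A4 AND A2 AND NOT A1) OR (NOT A5 AND A4 AND A2 AND A1) OR (A5 AND NOT A4 AND NOT A2 AND A1) OR (A5 AND NOT A4 AND A2 AND NOT A1) OR (A5 AND NOT A4 AND A2 AND A1) OR (A5 AND A4 AND NOT A2 AND A1) OR (A5 AND A4 AND A2 AND NOT A1) OR (A5 AND A4 AND A2 AND A1)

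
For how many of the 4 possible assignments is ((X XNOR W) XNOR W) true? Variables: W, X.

Satisfying assignments: (0,1), (1,1)
Count: 2 out of 4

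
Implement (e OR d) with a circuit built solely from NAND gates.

((e NAND e) NAND (d NAND d))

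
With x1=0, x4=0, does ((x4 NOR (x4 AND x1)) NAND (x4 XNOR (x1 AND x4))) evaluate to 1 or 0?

Substituting: ((0 NOR (0 AND 0)) NAND (0 XNOR (0 AND 0)))
= 0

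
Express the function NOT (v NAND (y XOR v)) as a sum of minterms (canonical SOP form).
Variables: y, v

Σm(1) = (NOT y AND v)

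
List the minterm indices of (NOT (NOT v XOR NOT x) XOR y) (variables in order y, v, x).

Σm(0, 3, 5, 6) = (NOT y AND NOT v AND NOT x) OR (NOT y AND v AND x) OR (y AND NOT v AND x) OR (y AND v AND NOT x)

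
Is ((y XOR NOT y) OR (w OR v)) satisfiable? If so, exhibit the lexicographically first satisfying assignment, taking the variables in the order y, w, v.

y=0, w=0, v=0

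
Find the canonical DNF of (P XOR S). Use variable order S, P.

(NOT S AND P) OR (S AND NOT P)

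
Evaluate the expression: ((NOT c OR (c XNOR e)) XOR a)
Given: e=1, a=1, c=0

Substituting: ((NOT 0 OR (0 XNOR 1)) XOR 1)
= 0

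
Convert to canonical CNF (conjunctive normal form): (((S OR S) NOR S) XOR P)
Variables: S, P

(S OR NOT P) AND (NOT S OR P)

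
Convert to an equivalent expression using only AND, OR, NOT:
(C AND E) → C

NOT (C AND E) OR C
(Implication elimination: A → B = NOT A OR B)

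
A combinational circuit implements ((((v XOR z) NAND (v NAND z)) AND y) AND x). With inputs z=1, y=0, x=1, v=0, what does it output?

Substituting: ((((0 XOR 1) NAND (0 NAND 1)) AND 0) AND 1)
= 0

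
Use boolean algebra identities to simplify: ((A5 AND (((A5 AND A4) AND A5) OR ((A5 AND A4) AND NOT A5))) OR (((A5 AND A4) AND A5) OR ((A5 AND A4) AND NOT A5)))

By absorption (E OR (E AND v) = E) then distribution ((E AND v) OR (E AND NOT v) = E):
= (A5 AND A4)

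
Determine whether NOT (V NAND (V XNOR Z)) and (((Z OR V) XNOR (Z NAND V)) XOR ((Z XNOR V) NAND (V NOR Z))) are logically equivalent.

Yes, they are equivalent — the two output columns agree on all 4 assignments:
V | Z | Expression 1 | Expression 2
-----------------------------------
0 | 0 | 0 | 0
0 | 1 | 0 | 0
1 | 0 | 0 | 0
1 | 1 | 1 | 1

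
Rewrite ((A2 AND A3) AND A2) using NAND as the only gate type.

((((A2 NAND A3) NAND (A2 NAND A3)) NAND A2) NAND (((A2 NAND A3) NAND (A2 NAND A3)) NAND A2))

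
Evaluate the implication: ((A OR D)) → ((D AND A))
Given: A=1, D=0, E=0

Antecedent ((A OR D)) = 1; consequent ((D AND A)) = 0.
1 → 0 = 0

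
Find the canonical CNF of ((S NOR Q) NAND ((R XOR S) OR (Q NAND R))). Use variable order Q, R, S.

(Q OR R OR S) AND (Q OR NOT R OR S)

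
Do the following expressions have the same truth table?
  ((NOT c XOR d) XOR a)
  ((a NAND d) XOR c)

No. Counterexample: with d=0, a=1, c=0, Expression 1 = 0 but Expression 2 = 1.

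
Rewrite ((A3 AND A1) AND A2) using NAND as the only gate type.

((((A3 NAND A1) NAND (A3 NAND A1)) NAND A2) NAND (((A3 NAND A1) NAND (A3 NAND A1)) NAND A2))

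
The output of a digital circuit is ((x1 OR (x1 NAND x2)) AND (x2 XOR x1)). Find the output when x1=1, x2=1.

Substituting: ((1 OR (1 NAND 1)) AND (1 XOR 1))
= 0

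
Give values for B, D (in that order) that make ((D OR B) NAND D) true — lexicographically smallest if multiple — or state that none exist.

B=0, D=0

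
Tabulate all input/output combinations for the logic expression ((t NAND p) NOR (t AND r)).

r | t | p | Output
------------------
0 | 0 | 0 | 0
0 | 0 | 1 | 0
0 | 1 | 0 | 0
0 | 1 | 1 | 1
1 | 0 | 0 | 0
1 | 0 | 1 | 0
1 | 1 | 0 | 0
1 | 1 | 1 | 0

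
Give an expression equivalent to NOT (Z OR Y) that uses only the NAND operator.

(((Z NAND Z) NAND (Y NAND Y)) NAND ((Z NAND Z) NAND (Y NAND Y)))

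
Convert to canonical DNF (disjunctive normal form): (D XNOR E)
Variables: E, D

(NOT E AND NOT D) OR (E AND D)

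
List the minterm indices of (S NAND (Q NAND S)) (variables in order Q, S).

Σm(0, 2, 3) = (NOT Q AND NOT S) OR (Q AND NOT S) OR (Q AND S)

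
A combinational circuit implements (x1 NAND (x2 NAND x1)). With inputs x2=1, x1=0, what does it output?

Substituting: (0 NAND (1 NAND 0))
= 1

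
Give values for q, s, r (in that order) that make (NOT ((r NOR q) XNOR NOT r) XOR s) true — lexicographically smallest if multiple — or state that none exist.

q=0, s=1, r=0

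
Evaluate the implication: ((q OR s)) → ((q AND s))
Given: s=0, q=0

Antecedent ((q OR s)) = 0; consequent ((q AND s)) = 0.
0 → 0 = 1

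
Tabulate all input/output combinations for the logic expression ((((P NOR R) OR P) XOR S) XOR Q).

S | Q | R | P | Output
----------------------
0 | 0 | 0 | 0 | 1
0 | 0 | 0 | 1 | 1
0 | 0 | 1 | 0 | 0
0 | 0 | 1 | 1 | 1
0 | 1 | 0 | 0 | 0
0 | 1 | 0 | 1 | 0
0 | 1 | 1 | 0 | 1
0 | 1 | 1 | 1 | 0
1 | 0 | 0 | 0 | 0
1 | 0 | 0 | 1 | 0
1 | 0 | 1 | 0 | 1
1 | 0 | 1 | 1 | 0
1 | 1 | 0 | 0 | 1
1 | 1 | 0 | 1 | 1
1 | 1 | 1 | 0 | 0
1 | 1 | 1 | 1 | 1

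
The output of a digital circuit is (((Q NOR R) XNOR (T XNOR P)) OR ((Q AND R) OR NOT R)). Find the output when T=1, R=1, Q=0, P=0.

Substituting: (((0 NOR 1) XNOR (1 XNOR 0)) OR ((0 AND 1) OR NOT 1))
= 1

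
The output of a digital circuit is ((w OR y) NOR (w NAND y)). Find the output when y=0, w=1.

Substituting: ((1 OR 0) NOR (1 NAND 0))
= 0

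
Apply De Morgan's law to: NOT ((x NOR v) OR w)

NOT (x NOR v) AND NOT w
De Morgan's: NOT(OR of terms) = AND of negations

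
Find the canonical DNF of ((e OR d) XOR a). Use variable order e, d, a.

(NOT e AND NOT d AND a) OR (NOT e AND d AND NOT a) OR (e AND NOT d AND NOT a) OR (e AND d AND NOT a)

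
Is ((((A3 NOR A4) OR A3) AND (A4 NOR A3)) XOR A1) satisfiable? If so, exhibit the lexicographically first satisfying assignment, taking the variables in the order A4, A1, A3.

A4=0, A1=0, A3=0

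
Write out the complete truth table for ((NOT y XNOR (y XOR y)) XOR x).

x | y | Output
--------------
0 | 0 | 0
0 | 1 | 1
1 | 0 | 1
1 | 1 | 0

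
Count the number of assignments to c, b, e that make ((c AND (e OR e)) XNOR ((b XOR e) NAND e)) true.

Satisfying assignments: (0,0,1), (1,1,1)
Count: 2 out of 8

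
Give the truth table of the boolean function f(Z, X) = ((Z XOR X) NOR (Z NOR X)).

Z | X | Output
--------------
0 | 0 | 0
0 | 1 | 0
1 | 0 | 0
1 | 1 | 1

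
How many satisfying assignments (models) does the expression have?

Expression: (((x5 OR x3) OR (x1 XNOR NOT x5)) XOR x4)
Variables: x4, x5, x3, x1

Satisfying assignments: (0,0,0,1), (0,0,1,0), (0,0,1,1), (0,1,0,0), (0,1,0,1), (0,1,1,0), (0,1,1,1), (1,0,0,0)
Count: 8 out of 16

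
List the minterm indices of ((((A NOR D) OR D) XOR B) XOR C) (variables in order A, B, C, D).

Σm(0, 1, 6, 7, 9, 10, 12, 15) = (NOT A AND NOT B AND NOT C AND NOT D) OR (NOT A AND NOT B AND NOT C AND D) OR (NOT A AND B AND C AND NOT D) OR (NOT A AND B AND C AND D) OR (A AND NOT B AND NOT C AND D) OR (A AND NOT B AND C AND NOT D) OR (A AND B AND NOT C AND NOT D) OR (A AND B AND C AND D)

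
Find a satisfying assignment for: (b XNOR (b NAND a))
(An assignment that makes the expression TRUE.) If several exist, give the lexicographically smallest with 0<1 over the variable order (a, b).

a=0, b=1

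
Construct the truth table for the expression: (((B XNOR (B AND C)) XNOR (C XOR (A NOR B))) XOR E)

A | E | C | B | Output
----------------------
0 | 0 | 0 | 0 | 1
0 | 0 | 0 | 1 | 1
0 | 0 | 1 | 0 | 0
0 | 0 | 1 | 1 | 1
0 | 1 | 0 | 0 | 0
0 | 1 | 0 | 1 | 0
0 | 1 | 1 | 0 | 1
0 | 1 | 1 | 1 | 0
1 | 0 | 0 | 0 | 0
1 | 0 | 0 | 1 | 1
1 | 0 | 1 | 0 | 1
1 | 0 | 1 | 1 | 1
1 | 1 | 0 | 0 | 1
1 | 1 | 0 | 1 | 0
1 | 1 | 1 | 0 | 0
1 | 1 | 1 | 1 | 0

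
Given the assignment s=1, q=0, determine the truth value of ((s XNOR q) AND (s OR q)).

Substituting: ((1 XNOR 0) AND (1 OR 0))
= 0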